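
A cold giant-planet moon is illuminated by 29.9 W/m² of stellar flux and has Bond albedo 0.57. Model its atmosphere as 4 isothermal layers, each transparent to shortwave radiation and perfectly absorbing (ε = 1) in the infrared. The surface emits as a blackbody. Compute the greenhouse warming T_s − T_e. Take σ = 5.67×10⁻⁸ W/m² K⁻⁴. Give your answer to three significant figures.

43.0 K

Top-of-atmosphere balance: σT_e⁴ = S(1−α)/4 = 3.214 W/m² → T_e = 86.77 K.
T_s = (N+1)^(1/4)·T_e = 129.8 K.
So the greenhouse effect raises the surface by 129.8 − 86.77 = 42.98 K.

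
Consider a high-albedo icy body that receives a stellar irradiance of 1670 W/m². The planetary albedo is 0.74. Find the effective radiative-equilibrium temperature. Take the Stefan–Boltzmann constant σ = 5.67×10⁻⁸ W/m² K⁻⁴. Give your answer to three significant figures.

209 K

The planet absorbs (1−α)S over its disc πR² and re-emits over 4πR², so the mean absorbed flux is (1−0.74)·1670/4 = 108.5 W/m².
Balancing against σT⁴: T = (108.5/5.67×10⁻⁸)^(1/4) = 209.2 K.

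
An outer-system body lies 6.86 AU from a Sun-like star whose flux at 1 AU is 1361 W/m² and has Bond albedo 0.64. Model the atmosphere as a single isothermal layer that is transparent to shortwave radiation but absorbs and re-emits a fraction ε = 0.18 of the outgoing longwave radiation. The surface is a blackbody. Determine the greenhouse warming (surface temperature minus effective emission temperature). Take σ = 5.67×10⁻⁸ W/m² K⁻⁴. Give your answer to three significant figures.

Irradiance scales as 1/d², so S = 1361 W/m² × (1/6.86)² = 28.92 W/m².
At the top of the atmosphere, σT_e⁴ = S(1−α)/4 = 2.603 W/m², giving T_e = 82.31 K.
For a single slab of emissivity ε, T_s⁴ = 2T_e⁴/(2−ε); thus T_s = 82.31·(1.099)^(1/4) = 84.28 K.
T_s − T_e = 84.28 − 82.31 = 1.964 K.

1.96 K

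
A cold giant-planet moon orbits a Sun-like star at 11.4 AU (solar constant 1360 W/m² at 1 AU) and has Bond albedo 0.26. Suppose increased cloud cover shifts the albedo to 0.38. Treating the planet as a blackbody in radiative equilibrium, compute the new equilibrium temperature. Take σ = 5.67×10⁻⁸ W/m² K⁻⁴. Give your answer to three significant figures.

73.1 K

Flux at the orbit: S = 1360/(11.4)² = 10.46 W/m².
T₂ = [S(1−α₂)/(4σ)]^(1/4) = [10.46·0.62/(4σ)]^(1/4) = 73.13 K.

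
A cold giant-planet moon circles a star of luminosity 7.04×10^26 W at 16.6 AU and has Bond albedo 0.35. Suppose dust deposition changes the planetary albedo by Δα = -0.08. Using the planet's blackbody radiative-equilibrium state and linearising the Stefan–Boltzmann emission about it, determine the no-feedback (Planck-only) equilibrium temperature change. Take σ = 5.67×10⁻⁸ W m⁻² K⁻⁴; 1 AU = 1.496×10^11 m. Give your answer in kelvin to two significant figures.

2.2 K

d = 16.6 × 1.496×10^11 m = 2.483×10^12 m.
Flux at the orbit: S = L/(4πd²) = 7.04×10^26/(4π·(2.48×10^12)²) = 9.084 W m⁻².
Reference equilibrium: T_e = [S(1−α)/(4σ)]^(1/4) = 71.43 K.
The change in absorbed flux is Δ[S(1−α)/4] = −SΔα/4 = 0.1817 W m⁻².
The Planck feedback parameter is 4σT_e³ = 0.08266 W m⁻²/K.
Hence the no-feedback warming is ΔF/(4σT_e³) = 2.20 K.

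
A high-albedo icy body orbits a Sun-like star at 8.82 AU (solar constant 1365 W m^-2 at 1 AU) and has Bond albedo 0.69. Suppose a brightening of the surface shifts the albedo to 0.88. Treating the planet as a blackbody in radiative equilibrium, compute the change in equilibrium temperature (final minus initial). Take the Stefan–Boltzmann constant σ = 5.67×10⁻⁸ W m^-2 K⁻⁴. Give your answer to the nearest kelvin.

-15 kelvin

By the inverse-square law, S = 1365/8.82² = 17.55 W m^-2.
With α = 0.69, T₁ = 69.98 K.
After:  T₂ = [17.55·0.12/(4σ)]^(1/4) = 55.20 K.
Change: 55.20 − 69.98 = -14.78 K.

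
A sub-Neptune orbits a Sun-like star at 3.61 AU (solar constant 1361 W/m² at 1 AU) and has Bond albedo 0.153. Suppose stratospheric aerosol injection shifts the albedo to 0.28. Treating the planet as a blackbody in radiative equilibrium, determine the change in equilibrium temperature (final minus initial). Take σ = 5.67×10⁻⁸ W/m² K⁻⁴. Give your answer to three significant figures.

-5.59 K

Flux at the orbit: S = 1361/(3.61)² = 104.4 W/m².
Before: T₁ = [104.4·0.847/(4σ)]^(1/4) = 140.5 K.
Final:   T₂ = [S(1−0.28)/(4σ)]^(1/4) = 134.9 K.
Change: 134.9 − 140.5 = -5.593 K.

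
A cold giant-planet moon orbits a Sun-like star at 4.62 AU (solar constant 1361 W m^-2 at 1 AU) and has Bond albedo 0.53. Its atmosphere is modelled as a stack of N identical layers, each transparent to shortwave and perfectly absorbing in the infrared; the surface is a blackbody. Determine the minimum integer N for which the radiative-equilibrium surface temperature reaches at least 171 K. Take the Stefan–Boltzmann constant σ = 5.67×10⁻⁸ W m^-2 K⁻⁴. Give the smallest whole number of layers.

6

Irradiance scales as 1/d², so S = 1361 W m^-2 × (1/4.62)² = 63.76 W m^-2.
The effective emission temperature is T_e = [S(1−α)/(4σ)]^¼ = 107.2 K.
Since T_s⁴ = (N+1)T_e⁴, we need N ≥ (T_s/T_e)⁴ − 1 = 5.471.
The minimum whole number is N = 6.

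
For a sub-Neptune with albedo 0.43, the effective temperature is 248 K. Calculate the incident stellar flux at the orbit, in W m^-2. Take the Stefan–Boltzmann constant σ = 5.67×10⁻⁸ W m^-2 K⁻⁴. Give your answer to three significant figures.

From S(1−α)/4 = σT⁴: S = 4σT⁴/(1−α).
σT⁴ = 5.67×10⁻⁸·(248)⁴ = 214.5 W m^-2.
So S = 4×214.5/(1−0.43) = 1505 W m^-2.

1510 W m^-2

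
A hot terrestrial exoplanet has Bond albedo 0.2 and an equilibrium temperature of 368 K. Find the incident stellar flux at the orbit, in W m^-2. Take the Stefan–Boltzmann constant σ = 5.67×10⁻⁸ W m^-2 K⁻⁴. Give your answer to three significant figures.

Invert the energy balance for S: S = 4σT⁴/(1−α).
The emitted flux is σT⁴ = 1040 W m^-2.
So S = 4×1040/(1−0.2) = 5199 W m^-2.

5200 W m^-2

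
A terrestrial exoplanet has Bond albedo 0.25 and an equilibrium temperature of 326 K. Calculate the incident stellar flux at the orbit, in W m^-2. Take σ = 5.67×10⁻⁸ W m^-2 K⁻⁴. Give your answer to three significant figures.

3420 W m^-2

Invert the energy balance for S: S = 4σT⁴/(1−α).
σT⁴ = 5.67×10⁻⁸·(326)⁴ = 640.4 W m^-2.
So S = 4×640.4/(1−0.25) = 3415 W m^-2.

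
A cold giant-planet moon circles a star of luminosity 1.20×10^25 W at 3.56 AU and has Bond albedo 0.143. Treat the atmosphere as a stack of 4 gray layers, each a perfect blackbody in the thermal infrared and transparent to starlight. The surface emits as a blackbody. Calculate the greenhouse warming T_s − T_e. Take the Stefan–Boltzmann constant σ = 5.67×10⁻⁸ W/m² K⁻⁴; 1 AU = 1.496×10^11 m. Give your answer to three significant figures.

29.6 K

d = 3.56 × 1.496×10^11 m = 5.326×10^11 m.
S = L/(4πd²) = 3.367 W/m².
Top-of-atmosphere balance: σT_e⁴ = S(1−α)/4 = 0.7213 W/m² → T_e = 59.72 K.
T_s = (N+1)^(1/4)·T_e = 89.31 K.
So the greenhouse effect raises the surface by 89.31 − 59.72 = 29.58 K.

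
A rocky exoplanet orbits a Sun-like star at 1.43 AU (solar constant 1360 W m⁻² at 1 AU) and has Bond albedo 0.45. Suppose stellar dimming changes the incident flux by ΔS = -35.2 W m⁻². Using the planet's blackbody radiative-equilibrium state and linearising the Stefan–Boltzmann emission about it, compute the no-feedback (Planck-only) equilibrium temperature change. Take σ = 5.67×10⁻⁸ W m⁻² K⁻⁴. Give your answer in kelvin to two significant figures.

Flux at the orbit: S = 1360/(1.43)² = 665.1 W m⁻².
Reference equilibrium: T_e = [S(1−α)/(4σ)]^(1/4) = 200.4 K.
TOA radiative forcing: ΔF = (1−α)ΔS/4 = 0.55·(-35.2)/4 = -4.840 W m⁻².
Linearising σT⁴ gives d(σT⁴)/dT = 4σT_e³ = 1.825 W m⁻² per K.
So ΔT₀ = -4.840/1.825 = -2.65 K.

-2.7 K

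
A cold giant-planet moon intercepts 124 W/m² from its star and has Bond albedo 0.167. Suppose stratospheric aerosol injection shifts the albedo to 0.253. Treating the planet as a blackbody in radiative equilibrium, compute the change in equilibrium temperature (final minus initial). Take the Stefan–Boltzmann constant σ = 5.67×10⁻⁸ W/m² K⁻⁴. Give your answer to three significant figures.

Before: T₁ = [124.0·0.833/(4σ)]^(1/4) = 146.1 K.
With α = 0.253, T₂ = 142.2 K.
ΔT = T₂ − T₁ = -3.926 K.

-3.93 K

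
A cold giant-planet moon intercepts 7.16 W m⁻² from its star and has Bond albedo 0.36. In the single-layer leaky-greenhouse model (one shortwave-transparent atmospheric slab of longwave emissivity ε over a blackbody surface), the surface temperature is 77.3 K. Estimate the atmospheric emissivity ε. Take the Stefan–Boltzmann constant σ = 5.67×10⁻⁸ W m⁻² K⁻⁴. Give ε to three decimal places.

0.868

First, T_e = [7.160·(1−0.36)/(4σ)]^(1/4) = 67.04 K.
Since (2−ε)/2 = (T_e/T_s)⁴ = 0.5659, ε = 0.8682.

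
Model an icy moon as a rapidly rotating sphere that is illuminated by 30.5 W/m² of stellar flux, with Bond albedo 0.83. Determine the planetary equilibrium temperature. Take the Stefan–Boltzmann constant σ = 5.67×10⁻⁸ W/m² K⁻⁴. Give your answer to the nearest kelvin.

69 K

The planet absorbs (1−α)S over its disc πR² and re-emits over 4πR², so the mean absorbed flux is (1−0.83)·30.50/4 = 1.296 W/m².
Balancing against σT⁴: T = (1.296/5.67×10⁻⁸)^(1/4) = 69.15 K.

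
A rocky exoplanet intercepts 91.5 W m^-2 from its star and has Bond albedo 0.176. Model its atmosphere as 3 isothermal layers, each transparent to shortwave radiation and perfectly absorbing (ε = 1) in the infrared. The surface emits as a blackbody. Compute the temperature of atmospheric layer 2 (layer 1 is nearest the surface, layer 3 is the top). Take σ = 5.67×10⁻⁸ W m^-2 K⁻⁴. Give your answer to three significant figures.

OLR = S(1−α)/4 = 18.85 W m^-2; the top layer radiates at T_e = 135.0 K.
Each opaque layer satisfies 2T_j⁴ = T_{j−1}⁴ + T_{j+1}⁴, giving T_k⁴ = (N+1−k)T_e⁴.
With k = 2: T_2 = (3+1−2)^¼·135.0 K = 160.6 K.

161 K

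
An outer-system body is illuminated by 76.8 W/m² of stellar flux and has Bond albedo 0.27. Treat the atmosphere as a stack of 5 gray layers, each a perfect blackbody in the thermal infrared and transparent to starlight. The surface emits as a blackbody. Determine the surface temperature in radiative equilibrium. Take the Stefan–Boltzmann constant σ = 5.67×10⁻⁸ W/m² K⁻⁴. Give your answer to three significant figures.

196 K

The effective emission temperature is T_e = [S(1−α)/(4σ)]^¼ = 125.4 K.
For an N-layer opaque stack, T_s⁴ = (N+1)T_e⁴, hence T_s = (6)^(1/4)×125.4 K = 196.2 K.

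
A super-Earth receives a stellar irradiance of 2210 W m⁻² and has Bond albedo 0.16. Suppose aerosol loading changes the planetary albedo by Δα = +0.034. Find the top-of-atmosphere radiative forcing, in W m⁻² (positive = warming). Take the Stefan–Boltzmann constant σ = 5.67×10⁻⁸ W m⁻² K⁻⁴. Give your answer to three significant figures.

-18.8 W m⁻²

TOA radiative forcing: ΔF = −S·Δα/4 = −2210·(+0.034)/4 = -18.79 W m⁻².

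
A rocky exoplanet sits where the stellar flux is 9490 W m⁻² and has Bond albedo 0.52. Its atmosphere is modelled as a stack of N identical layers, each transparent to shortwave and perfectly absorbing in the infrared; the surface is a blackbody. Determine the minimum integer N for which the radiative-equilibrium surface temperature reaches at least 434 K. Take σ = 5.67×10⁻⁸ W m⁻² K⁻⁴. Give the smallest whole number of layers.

1

OLR = S(1−α)/4 = 1139 W m⁻²; the top layer radiates at T_e = 376.5 K.
Need (N+1)T_e⁴ ≥ T_s⁴, i.e. N+1 ≥ (434/376.5)⁴ = 1.766.
Rounding up, N = 1.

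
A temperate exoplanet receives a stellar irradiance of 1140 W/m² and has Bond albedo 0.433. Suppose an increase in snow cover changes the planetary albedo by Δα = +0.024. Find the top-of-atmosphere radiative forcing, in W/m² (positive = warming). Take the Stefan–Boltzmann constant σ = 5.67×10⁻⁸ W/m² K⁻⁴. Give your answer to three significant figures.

ΔF = −(S/4)Δα = −(1140/4)×(+0.024) = -6.840 W/m².

-6.84 W/m²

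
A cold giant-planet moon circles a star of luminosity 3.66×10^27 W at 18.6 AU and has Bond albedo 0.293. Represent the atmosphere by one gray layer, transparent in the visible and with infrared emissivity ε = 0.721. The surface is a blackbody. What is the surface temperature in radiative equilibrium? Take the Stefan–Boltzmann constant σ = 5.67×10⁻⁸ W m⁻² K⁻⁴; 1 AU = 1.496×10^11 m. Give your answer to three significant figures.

d = 18.6 × 1.496×10^11 m = 2.783×10^12 m.
Spreading L over a sphere of radius d: S = 3.66×10^27/(4π·2.78×10^12²) = 37.62 W m⁻².
Effective emission temperature (TOA balance): σT_e⁴ = S(1−α)/4 = 6.649 W m⁻² → T_e = 104.1 K.
For a single slab of emissivity ε, T_s⁴ = 2T_e⁴/(2−ε); thus T_s = 104.1·(1.564)^(1/4) = 116.4 K.

116 kelvin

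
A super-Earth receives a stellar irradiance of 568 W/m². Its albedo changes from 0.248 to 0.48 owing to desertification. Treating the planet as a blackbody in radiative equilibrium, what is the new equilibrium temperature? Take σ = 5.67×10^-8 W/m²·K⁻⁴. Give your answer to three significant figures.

T₂ = [S(1−α₂)/(4σ)]^(1/4) = [568.0·0.52/(4σ)]^(1/4) = 190.0 K.

190 K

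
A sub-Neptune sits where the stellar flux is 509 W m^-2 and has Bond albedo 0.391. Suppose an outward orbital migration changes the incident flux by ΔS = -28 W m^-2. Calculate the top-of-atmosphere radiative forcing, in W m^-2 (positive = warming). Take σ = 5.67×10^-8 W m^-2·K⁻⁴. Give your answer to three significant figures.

ΔF = Δ[S(1−α)]/4 = (1−0.391)·-28/4 = -4.263 W m^-2.

-4.26 W m^-2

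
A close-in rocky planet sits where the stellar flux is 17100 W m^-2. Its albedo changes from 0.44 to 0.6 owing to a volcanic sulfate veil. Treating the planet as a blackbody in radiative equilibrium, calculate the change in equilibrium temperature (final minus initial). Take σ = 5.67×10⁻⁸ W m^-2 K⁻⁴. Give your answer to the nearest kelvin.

-37 kelvin

Initial: T₁ = [S(1−0.44)/(4σ)]^(1/4) = 453.3 K.
Final:   T₂ = [S(1−0.6)/(4σ)]^(1/4) = 416.7 K.
ΔT = T₂ − T₁ = -36.57 K.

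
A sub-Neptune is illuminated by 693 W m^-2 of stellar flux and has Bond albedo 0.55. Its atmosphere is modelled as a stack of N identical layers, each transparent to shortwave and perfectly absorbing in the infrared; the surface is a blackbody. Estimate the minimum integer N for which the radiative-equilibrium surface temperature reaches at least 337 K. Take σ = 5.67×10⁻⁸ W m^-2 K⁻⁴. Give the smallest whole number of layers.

Top-of-atmosphere balance: σT_e⁴ = S(1−α)/4 = 77.96 W m^-2 → T_e = 192.6 K.
T_s = (N+1)^(1/4)·T_e ≥ 337 K requires N+1 ≥ (T_s/T_e)⁴ = (337/192.6)⁴ = 9.380.
Rounding up, N = 9.

9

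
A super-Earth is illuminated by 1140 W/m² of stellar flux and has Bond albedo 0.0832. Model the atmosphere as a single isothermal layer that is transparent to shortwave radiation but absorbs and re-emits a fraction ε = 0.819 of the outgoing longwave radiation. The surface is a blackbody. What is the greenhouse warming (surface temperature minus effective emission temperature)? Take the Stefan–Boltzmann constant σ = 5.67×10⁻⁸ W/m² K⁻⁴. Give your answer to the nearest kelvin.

37 K

Effective emission temperature (TOA balance): σT_e⁴ = S(1−α)/4 = 261.3 W/m² → T_e = 260.5 K.
Surface balance with a leaky layer gives σT_s⁴ = σT_e⁴·2/(2−ε), so T_s = T_e·[2/(2−0.819)]^(1/4) = 297.2 K.
T_s − T_e = 297.2 − 260.5 = 36.67 K.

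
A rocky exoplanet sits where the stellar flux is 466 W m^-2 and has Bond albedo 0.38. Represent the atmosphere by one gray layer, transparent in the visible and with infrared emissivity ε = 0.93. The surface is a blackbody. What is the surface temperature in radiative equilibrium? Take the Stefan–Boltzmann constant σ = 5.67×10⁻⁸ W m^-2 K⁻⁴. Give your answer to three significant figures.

221 K

The planet radiates to space at T_e = [S(1−α)/(4σ)]^(1/4) = 188.9 K.
Surface balance with a leaky layer gives σT_s⁴ = σT_e⁴·2/(2−ε), so T_s = T_e·[2/(2−0.93)]^(1/4) = 220.9 K.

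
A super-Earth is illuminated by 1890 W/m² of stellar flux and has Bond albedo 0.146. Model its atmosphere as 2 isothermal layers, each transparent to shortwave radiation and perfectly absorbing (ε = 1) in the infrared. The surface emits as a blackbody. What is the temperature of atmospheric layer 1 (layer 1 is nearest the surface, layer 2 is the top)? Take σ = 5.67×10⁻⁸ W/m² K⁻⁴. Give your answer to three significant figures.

345 K

The effective emission temperature is T_e = [S(1−α)/(4σ)]^¼ = 290.4 K.
The net upward flux σT_e⁴ is constant between every pair of levels, so T_k⁴ = (N+1−k)T_e⁴.
T_1 = (2)^(1/4)·290.4 = 345.4 K.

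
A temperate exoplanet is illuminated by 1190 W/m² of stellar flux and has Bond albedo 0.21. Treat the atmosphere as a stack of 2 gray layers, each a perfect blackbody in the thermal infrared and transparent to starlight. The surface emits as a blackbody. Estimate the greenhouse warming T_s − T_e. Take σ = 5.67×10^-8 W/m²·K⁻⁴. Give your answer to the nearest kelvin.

80 K

The effective emission temperature is T_e = [S(1−α)/(4σ)]^¼ = 253.7 K.
T_s = (N+1)^(1/4)·T_e = 333.9 K.
Warming: T_s − T_e = 80.20 K.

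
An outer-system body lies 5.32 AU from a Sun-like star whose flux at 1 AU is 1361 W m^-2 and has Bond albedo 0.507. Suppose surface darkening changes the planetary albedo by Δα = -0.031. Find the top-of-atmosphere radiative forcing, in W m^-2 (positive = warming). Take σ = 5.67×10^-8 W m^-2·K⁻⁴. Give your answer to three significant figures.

0.373 W m^-2

By the inverse-square law, S = 1361/5.32² = 48.09 W m^-2.
The change in absorbed flux is Δ[S(1−α)/4] = −SΔα/4 = 0.3727 W m^-2.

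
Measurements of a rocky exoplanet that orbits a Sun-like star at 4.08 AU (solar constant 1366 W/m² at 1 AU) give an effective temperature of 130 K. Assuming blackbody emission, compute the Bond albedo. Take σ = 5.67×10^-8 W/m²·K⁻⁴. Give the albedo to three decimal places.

Irradiance scales as 1/d², so S = 1366 W/m² × (1/4.08)² = 82.06 W/m².
Energy balance: S(1−α)/4 = σT⁴, so 1−α = 4σT⁴/S.
σT⁴ = 16.19 W/m², so 4σT⁴ = 64.78 W/m².
1−α = 64.78/82.06 = 0.7894, so α = 0.2106.

0.211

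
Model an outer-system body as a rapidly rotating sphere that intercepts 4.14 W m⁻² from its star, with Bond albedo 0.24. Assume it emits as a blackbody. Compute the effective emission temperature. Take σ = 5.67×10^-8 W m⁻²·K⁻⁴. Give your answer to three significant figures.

61.0 K

Averaging over the sphere, the absorbed flux is S(1−α)/4 = 0.7866 W m⁻².
Balancing against σT⁴: T = (0.7866/5.67×10⁻⁸)^(1/4) = 61.03 K.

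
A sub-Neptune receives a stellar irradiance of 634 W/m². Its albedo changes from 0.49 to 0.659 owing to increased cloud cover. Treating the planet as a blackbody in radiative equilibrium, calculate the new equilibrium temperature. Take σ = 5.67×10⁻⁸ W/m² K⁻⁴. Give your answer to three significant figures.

176 kelvin

New equilibrium: T₂ = [(1−0.659)·634.0/(4σ)]^(1/4) = 175.7 K.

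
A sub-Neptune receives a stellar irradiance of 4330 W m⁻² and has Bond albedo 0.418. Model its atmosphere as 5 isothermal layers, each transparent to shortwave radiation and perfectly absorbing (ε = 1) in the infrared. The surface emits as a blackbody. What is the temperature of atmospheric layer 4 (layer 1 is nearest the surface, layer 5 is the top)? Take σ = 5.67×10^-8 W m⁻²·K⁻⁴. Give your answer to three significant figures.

386 kelvin

The effective emission temperature is T_e = [S(1−α)/(4σ)]^¼ = 324.7 K.
The net upward flux σT_e⁴ is constant between every pair of levels, so T_k⁴ = (N+1−k)T_e⁴.
T_4 = (2)^(1/4)·324.7 = 386.1 K.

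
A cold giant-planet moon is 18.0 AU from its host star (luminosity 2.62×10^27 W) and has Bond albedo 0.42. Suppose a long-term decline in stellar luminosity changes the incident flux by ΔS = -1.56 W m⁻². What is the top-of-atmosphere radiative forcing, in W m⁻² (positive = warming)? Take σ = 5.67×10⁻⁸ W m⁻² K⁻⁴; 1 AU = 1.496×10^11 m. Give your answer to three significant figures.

-0.226 W m⁻²

Orbital distance: d = 18.0 AU = 2.693×10^12 m.
Flux at the orbit: S = L/(4πd²) = 2.62×10^27/(4π·(2.69×10^12)²) = 28.75 W m⁻².
ΔF = Δ[S(1−α)]/4 = (1−0.42)·-1.56/4 = -0.2262 W m⁻².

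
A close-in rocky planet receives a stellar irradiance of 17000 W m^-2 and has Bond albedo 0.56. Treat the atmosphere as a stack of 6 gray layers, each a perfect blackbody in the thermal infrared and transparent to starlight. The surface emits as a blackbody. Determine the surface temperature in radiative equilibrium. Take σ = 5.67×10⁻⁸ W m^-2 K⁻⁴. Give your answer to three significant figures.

693 kelvin

Top-of-atmosphere balance: σT_e⁴ = S(1−α)/4 = 1870 W m^-2 → T_e = 426.2 K.
Layer-by-layer balance gives σT_s⁴ = (N+1)σT_e⁴, so T_s = 7^¼·426.2 = 693.2 K.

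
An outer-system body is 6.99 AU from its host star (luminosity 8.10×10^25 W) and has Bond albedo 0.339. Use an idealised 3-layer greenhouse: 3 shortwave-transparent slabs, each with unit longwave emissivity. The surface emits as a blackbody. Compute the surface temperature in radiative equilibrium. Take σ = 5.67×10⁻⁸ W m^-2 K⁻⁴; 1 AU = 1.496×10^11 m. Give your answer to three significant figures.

d = 6.99 × 1.496×10^11 m = 1.046×10^12 m.
Spreading L over a sphere of radius d: S = 8.10×10^25/(4π·1.05×10^12²) = 5.895 W m^-2.
OLR = S(1−α)/4 = 0.9741 W m^-2; the top layer radiates at T_e = 64.38 K.
Layer-by-layer balance gives σT_s⁴ = (N+1)σT_e⁴, so T_s = 4^¼·64.38 = 91.05 K.

91.0 K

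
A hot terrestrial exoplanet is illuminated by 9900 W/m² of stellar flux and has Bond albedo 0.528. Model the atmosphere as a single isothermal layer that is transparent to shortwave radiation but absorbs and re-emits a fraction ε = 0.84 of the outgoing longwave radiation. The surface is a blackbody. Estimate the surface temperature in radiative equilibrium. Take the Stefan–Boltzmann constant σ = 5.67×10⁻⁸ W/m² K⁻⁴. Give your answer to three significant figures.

434 kelvin

The planet radiates to space at T_e = [S(1−α)/(4σ)]^(1/4) = 378.9 K.
For a single slab of emissivity ε, T_s⁴ = 2T_e⁴/(2−ε); thus T_s = 378.9·(1.724)^(1/4) = 434.1 K.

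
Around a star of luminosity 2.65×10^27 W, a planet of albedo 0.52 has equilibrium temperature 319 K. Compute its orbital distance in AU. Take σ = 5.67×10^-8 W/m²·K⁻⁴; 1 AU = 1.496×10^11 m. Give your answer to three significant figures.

The flux needed for this T is 4σT⁴/(1−0.52) = 4893 W/m².
From L = 4πd²S, d = √(2.65×10^27/(4π·4893)) = 2.076×10^11 m = 1.388 AU.

1.39 AU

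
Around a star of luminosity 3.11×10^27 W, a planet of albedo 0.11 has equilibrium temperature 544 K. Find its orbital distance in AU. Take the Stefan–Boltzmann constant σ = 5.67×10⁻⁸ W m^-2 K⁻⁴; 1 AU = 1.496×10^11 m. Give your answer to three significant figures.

Required flux: S = 4σT⁴/(1−α) = 22320 W m^-2.
Then d = [L/(4πS)]^(1/2) = 1.053×10^11 m, i.e. 0.7039 AU.

0.704 AU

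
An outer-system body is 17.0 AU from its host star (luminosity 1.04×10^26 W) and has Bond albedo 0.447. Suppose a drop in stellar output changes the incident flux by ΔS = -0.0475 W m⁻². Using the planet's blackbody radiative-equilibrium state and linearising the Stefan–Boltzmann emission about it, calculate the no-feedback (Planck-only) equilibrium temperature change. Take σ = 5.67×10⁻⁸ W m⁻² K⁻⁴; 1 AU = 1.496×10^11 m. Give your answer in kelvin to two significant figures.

d = 17.0 × 1.496×10^11 m = 2.543×10^12 m.
S = L/(4πd²) = 1.280 W m⁻².
Unperturbed T_e = [1.280·(1−0.447)/(4σ)]^¼ = 42.03 K.
TOA radiative forcing: ΔF = (1−α)ΔS/4 = 0.553·(-0.0475)/4 = -0.006567 W m⁻².
The Planck feedback parameter is 4σT_e³ = 0.01684 W m⁻²/K.
ΔT₀ = ΔF/λ_P = -0.006567/0.01684 = -0.390 K.

-0.39 K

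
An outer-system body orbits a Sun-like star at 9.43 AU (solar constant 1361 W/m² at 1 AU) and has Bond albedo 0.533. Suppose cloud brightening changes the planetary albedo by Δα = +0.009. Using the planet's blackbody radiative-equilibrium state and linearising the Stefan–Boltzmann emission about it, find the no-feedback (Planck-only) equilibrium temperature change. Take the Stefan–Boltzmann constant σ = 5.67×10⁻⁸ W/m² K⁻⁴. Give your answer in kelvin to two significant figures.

-0.36 K

By the inverse-square law, S = 1361/9.43² = 15.31 W/m².
Reference equilibrium: T_e = [S(1−α)/(4σ)]^(1/4) = 74.93 K.
The change in absorbed flux is Δ[S(1−α)/4] = −SΔα/4 = -0.03444 W/m².
Planck response: λ_P = 4σT_e³ = 4·5.67×10⁻⁸·(74.93)³ = 0.09539 W/m²/K.
So ΔT₀ = -0.03444/0.09539 = -0.361 K.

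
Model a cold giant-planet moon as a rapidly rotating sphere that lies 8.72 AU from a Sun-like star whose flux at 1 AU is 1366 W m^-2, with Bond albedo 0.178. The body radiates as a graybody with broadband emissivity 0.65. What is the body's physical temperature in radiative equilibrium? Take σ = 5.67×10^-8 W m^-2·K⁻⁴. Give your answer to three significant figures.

By the inverse-square law, S = 1366/8.72² = 17.96 W m^-2.
The planet absorbs (1−α)S over its disc πR² and re-emits over 4πR², so the mean absorbed flux is (1−0.178)·17.96/4 = 3.692 W m^-2.
Radiative balance εσT⁴ = 3.692 gives T = [3.692/(0.65·σ)]^(1/4) = 100.0 K.

100 K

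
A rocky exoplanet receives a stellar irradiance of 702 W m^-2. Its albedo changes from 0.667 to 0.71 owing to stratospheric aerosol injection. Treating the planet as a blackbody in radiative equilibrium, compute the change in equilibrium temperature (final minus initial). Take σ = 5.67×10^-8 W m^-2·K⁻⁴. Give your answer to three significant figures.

-6.09 kelvin

With α = 0.667, T₁ = 179.2 K.
Final:   T₂ = [S(1−0.71)/(4σ)]^(1/4) = 173.1 K.
ΔT = T₂ − T₁ = -6.088 K.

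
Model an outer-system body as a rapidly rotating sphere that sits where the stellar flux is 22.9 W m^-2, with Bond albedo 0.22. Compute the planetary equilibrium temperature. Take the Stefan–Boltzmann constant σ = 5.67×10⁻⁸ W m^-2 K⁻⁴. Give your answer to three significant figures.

Averaging over the sphere, the absorbed flux is S(1−α)/4 = 4.465 W m^-2.
Set σT⁴ = 4.465 → T = (4.465/σ)^(1/4) = 94.20 K.

94.2 kelvin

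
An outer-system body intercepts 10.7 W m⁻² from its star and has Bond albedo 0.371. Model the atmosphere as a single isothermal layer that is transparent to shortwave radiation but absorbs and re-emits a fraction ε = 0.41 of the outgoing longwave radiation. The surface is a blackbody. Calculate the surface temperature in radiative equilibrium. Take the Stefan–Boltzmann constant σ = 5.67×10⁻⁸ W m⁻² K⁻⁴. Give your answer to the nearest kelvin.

At the top of the atmosphere, σT_e⁴ = S(1−α)/4 = 1.683 W m⁻², giving T_e = 73.81 K.
The surface balance (absorbed SW + ε·downward IR = σT_s⁴) with T_a⁴ = T_s⁴/2 reduces to T_s = T_e·[2/(2−ε)]^¼ = 78.16 K.

78 K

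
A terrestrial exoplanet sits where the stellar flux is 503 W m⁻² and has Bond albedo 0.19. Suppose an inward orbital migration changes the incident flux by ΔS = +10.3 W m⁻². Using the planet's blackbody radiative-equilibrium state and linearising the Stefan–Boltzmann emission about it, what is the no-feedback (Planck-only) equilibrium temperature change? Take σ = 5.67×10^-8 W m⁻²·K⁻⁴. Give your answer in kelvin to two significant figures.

Reference equilibrium: T_e = [S(1−α)/(4σ)]^(1/4) = 205.9 K.
Only a fraction (1−α) is absorbed and it's spread over 4πR², so ΔF = (1−α)ΔS/4 = 2.086 W m⁻².
Planck response: λ_P = 4σT_e³ = 4·5.67×10⁻⁸·(205.9)³ = 1.979 W m⁻²/K.
So ΔT₀ = 2.086/1.979 = 1.05 K.

1.1 kelvin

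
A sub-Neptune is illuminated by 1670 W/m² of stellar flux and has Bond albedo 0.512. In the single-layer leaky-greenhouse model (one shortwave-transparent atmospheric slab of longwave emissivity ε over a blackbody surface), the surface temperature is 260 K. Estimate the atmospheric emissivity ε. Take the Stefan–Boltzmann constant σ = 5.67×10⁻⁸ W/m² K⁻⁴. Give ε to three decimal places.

0.427

TOA balance gives T_e = 244.8 K.
Inverting T_s⁴ = 2T_e⁴/(2−ε): (T_e/T_s)⁴ = 0.7863, so ε = 2(1 − 0.7863) = 0.4274.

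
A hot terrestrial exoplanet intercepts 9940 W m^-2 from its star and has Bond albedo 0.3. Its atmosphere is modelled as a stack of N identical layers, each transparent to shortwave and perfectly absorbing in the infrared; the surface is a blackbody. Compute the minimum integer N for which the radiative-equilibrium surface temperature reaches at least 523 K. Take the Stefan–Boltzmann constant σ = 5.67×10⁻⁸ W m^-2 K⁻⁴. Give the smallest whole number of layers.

2

Top-of-atmosphere balance: σT_e⁴ = S(1−α)/4 = 1740 W m^-2 → T_e = 418.5 K.
Since T_s⁴ = (N+1)T_e⁴, we need N ≥ (T_s/T_e)⁴ − 1 = 1.439.
Rounding up, N = 2.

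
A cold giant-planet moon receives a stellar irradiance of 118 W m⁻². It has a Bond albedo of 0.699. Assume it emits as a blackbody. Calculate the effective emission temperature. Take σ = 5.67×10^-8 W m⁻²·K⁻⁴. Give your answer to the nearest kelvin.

Absorbed flux (global mean): S(1−α)/4 = 118.0·0.301/4 = 8.880 W m⁻².
Set σT⁴ = 8.880 → T = (8.880/σ)^(1/4) = 111.9 K.

112 kelvin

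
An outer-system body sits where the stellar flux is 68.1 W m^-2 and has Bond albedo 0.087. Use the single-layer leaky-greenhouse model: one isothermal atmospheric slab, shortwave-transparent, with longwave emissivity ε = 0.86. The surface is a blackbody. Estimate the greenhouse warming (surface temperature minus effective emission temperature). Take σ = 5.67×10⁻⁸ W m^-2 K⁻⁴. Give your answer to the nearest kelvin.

19 K

Effective emission temperature (TOA balance): σT_e⁴ = S(1−α)/4 = 15.54 W m^-2 → T_e = 128.7 K.
Surface balance with a leaky layer gives σT_s⁴ = σT_e⁴·2/(2−ε), so T_s = T_e·[2/(2−0.86)]^(1/4) = 148.1 K.
Greenhouse warming: T_s − T_e = 19.41 K.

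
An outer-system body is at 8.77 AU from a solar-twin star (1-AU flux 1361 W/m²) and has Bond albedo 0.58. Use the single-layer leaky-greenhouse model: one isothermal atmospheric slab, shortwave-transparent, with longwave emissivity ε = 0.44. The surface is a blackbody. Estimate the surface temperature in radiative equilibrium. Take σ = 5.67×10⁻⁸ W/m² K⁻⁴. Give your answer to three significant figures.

80.5 kelvin

Irradiance scales as 1/d², so S = 1361 W/m² × (1/8.77)² = 17.70 W/m².
Effective emission temperature (TOA balance): σT_e⁴ = S(1−α)/4 = 1.858 W/m² → T_e = 75.66 K.
Surface balance with a leaky layer gives σT_s⁴ = σT_e⁴·2/(2−ε), so T_s = T_e·[2/(2−0.44)]^(1/4) = 80.51 K.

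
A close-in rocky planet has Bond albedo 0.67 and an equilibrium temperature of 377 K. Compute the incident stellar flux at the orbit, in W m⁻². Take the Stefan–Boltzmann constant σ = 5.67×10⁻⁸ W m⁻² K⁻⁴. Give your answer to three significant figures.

From S(1−α)/4 = σT⁴: S = 4σT⁴/(1−α).
The emitted flux is σT⁴ = 1145 W m⁻².
S = 4·1145/0.33 = 13880 W m⁻².

13900 W m⁻²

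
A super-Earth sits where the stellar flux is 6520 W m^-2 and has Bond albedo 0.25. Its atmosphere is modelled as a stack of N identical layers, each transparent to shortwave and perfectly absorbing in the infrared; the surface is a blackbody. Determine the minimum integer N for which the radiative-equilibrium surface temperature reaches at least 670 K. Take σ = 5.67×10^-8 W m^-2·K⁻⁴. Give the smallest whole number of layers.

Top-of-atmosphere balance: σT_e⁴ = S(1−α)/4 = 1222 W m^-2 → T_e = 383.2 K.
T_s = (N+1)^(1/4)·T_e ≥ 670 K requires N+1 ≥ (T_s/T_e)⁴ = (670/383.2)⁴ = 9.346.
Rounding up, N = 9.

9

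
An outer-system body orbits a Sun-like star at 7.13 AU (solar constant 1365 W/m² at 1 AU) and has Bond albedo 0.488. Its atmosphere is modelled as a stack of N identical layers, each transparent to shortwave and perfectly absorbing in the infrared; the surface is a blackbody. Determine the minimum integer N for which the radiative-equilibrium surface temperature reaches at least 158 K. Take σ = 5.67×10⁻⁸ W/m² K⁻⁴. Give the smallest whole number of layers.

10

Flux at the orbit: S = 1365/(7.13)² = 26.85 W/m².
OLR = S(1−α)/4 = 3.437 W/m²; the top layer radiates at T_e = 88.24 K.
Need (N+1)T_e⁴ ≥ T_s⁴, i.e. N+1 ≥ (158/88.24)⁴ = 10.281.
Rounding up, N = 10.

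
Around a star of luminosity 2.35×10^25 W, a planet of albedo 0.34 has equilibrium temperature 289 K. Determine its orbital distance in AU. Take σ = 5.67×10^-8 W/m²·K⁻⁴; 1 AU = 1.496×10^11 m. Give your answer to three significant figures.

Energy balance gives S = 4σT⁴/(1−α) = 2397 W/m².
Then d = [L/(4πS)]^(1/2) = 2.793×10^10 m, i.e. 0.1867 AU.

0.187 AU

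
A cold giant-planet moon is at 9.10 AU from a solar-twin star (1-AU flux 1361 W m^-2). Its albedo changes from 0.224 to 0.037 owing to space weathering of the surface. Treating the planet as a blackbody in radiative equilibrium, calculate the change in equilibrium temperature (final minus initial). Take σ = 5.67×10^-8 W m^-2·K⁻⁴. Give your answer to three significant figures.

Irradiance scales as 1/d², so S = 1361 W m^-2 × (1/9.10)² = 16.44 W m^-2.
Before: T₁ = [16.44·0.776/(4σ)]^(1/4) = 86.60 K.
After:  T₂ = [16.44·0.963/(4σ)]^(1/4) = 91.40 K.
Change: 91.40 − 86.60 = 4.802 K.

4.80 kelvin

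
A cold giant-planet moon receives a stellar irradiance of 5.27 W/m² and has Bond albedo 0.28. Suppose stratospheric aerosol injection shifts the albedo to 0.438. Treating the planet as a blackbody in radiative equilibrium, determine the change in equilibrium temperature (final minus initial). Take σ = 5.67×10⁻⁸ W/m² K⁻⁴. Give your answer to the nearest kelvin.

-4 kelvin

Initial: T₁ = [S(1−0.28)/(4σ)]^(1/4) = 63.96 K.
With α = 0.438, T₂ = 60.11 K.
Change: 60.11 − 63.96 = -3.841 K.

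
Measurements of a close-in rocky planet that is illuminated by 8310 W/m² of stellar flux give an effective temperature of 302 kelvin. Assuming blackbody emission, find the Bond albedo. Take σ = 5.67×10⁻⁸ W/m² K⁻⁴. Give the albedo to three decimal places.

Energy balance: S(1−α)/4 = σT⁴, so 1−α = 4σT⁴/S.
σT⁴ = 471.6 W/m², so 4σT⁴ = 1887 W/m².
1−α = 1887/8310 = 0.2270, so α = 0.7730.

0.773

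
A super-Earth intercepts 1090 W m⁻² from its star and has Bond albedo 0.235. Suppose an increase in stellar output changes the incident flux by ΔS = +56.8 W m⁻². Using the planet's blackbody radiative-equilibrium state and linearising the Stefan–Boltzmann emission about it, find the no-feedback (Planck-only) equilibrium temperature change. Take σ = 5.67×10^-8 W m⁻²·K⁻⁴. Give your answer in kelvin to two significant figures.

Unperturbed T_e = [1090·(1−0.235)/(4σ)]^¼ = 246.2 K.
Only a fraction (1−α) is absorbed and it's spread over 4πR², so ΔF = (1−α)ΔS/4 = 10.86 W m⁻².
The Planck feedback parameter is 4σT_e³ = 3.386 W m⁻²/K.
So ΔT₀ = 10.86/3.386 = 3.21 K.

3.2 kelvin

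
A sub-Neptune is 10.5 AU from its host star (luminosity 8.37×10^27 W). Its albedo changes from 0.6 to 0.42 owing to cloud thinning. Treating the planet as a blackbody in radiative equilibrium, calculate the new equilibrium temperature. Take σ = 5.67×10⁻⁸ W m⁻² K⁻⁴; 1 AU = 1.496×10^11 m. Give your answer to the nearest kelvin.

d = 10.5 × 1.496×10^11 m = 1.571×10^12 m.
Spreading L over a sphere of radius d: S = 8.37×10^27/(4π·1.57×10^12²) = 269.9 W m⁻².
With the new albedo, S(1−α₂)/4 = 39.14 W m⁻², so T₂ = 162.1 K.

162 kelvin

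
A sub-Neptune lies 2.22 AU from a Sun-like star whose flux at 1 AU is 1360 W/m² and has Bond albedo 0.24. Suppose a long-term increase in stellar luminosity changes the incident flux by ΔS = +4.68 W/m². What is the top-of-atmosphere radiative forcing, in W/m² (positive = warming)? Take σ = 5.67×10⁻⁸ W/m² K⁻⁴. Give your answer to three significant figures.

By the inverse-square law, S = 1360/2.22² = 276.0 W/m².
ΔF = Δ[S(1−α)]/4 = (1−0.24)·+4.68/4 = 0.8892 W/m².

0.889 W/m²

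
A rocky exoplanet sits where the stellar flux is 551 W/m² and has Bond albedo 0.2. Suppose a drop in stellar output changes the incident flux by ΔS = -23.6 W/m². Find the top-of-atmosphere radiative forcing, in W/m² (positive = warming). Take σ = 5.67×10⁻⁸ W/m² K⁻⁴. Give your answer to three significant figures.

-4.72 W/m²

Only a fraction (1−α) is absorbed and it's spread over 4πR², so ΔF = (1−α)ΔS/4 = -4.720 W/m².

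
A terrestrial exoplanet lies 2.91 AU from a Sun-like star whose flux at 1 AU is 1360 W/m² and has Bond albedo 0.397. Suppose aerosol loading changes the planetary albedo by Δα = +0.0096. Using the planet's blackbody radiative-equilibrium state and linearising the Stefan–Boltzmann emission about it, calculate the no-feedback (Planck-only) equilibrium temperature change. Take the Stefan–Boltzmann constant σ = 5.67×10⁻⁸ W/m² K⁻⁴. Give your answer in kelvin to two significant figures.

Irradiance scales as 1/d², so S = 1360 W/m² × (1/2.91)² = 160.6 W/m².
The baseline emission temperature is T_e = 143.7 K.
The change in absorbed flux is Δ[S(1−α)/4] = −SΔα/4 = -0.3854 W/m².
The Planck feedback parameter is 4σT_e³ = 0.6737 W/m²/K.
ΔT₀ = ΔF/λ_P = -0.3854/0.6737 = -0.572 K.

-0.57 kelvin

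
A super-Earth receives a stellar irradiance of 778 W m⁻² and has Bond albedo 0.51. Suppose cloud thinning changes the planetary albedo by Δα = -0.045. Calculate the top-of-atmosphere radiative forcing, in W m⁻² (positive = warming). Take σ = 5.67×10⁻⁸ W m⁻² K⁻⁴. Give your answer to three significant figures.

8.75 W m⁻²

The change in absorbed flux is Δ[S(1−α)/4] = −SΔα/4 = 8.752 W m⁻².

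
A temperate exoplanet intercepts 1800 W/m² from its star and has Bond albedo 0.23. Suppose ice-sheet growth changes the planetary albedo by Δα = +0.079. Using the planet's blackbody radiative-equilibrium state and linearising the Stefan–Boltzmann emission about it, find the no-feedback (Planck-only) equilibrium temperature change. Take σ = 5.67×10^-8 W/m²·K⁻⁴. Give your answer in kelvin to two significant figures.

The baseline emission temperature is T_e = 279.6 K.
ΔF = −(S/4)Δα = −(1800/4)×(+0.079) = -35.55 W/m².
Linearising σT⁴ gives d(σT⁴)/dT = 4σT_e³ = 4.957 W/m² per K.
So ΔT₀ = -35.55/4.957 = -7.17 K.

-7.2 K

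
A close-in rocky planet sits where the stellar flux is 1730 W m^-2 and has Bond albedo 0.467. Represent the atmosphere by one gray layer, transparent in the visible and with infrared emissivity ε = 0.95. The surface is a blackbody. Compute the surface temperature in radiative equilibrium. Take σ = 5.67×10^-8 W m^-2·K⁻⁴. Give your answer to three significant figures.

297 kelvin

Effective emission temperature (TOA balance): σT_e⁴ = S(1−α)/4 = 230.5 W m^-2 → T_e = 252.5 K.
For a single slab of emissivity ε, T_s⁴ = 2T_e⁴/(2−ε); thus T_s = 252.5·(1.905)^(1/4) = 296.6 K.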